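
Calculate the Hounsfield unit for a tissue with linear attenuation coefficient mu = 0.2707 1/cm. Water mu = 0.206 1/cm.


HU = ((mu_tissue - mu_water) / mu_water) * 1000
HU = ((0.2707 - 0.206) / 0.206) * 1000
HU = 314.1


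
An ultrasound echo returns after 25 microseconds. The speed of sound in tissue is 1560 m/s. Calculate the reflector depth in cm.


depth = c * t / 2
t = 25 us = 2.5000e-05 s
depth = 1560 * 2.5000e-05 / 2
depth = 0.0195 m = 1.95 cm


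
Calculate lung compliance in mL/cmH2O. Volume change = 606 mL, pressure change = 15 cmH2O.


C = dV / dP
C = 606 / 15
C = 40.4 mL/cmH2O


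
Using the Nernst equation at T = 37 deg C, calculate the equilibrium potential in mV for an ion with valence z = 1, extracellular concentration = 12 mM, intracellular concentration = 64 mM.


E = (RT/(zF)) * ln(C_out/C_in)
T = 37 + 273.15 = 310.15 K
E = (8.314 * 310.15 / (1 * 96485)) * ln(12/64)
E = -44.74 mV


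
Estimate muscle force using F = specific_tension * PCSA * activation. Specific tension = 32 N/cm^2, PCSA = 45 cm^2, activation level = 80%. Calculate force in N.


F = sigma * PCSA * activation
F = 32 * 45 * 0.8
F = 1152 N


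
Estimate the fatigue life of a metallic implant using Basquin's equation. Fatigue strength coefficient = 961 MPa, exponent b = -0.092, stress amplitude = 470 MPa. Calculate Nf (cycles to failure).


sigma_a = sigma_f' * (2Nf)^b
2Nf = (sigma_a/sigma_f')^(1/b)
2Nf = (470/961)^(1/-0.092)
2Nf = 2378.8357
Nf = 1189


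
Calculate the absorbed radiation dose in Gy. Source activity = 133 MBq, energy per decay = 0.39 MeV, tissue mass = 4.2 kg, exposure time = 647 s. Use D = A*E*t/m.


A = 133 MBq = 1.3300e+08 Bq
E = 0.39 MeV = 6.2478e-14 J
D = A*E*t/m = 1.3300e+08*6.2478e-14*647/4.2
D = 0.00128 Gy


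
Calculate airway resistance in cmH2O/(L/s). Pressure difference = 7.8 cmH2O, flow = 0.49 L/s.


R = dP / flow
R = 7.8 / 0.49
R = 15.92 cmH2O/(L/s)


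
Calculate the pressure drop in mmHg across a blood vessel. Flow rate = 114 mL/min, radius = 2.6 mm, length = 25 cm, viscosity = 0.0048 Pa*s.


dP = 8*mu*L*Q / (pi*r^4)
Q = 114 mL/min = 1.9e-06 m^3/s
dP = 127.052 Pa = 127.052 / 133.322 mmHg = 0.953 mmHg


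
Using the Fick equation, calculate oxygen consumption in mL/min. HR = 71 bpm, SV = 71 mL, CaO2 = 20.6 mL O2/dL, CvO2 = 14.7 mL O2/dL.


CO = HR*SV = 71*71/1000 = 5.041 L/min
a-v O2 diff = 20.6 - 14.7 = 5.9 mL/dL
VO2 = CO * (CaO2-CvO2) * 10 dL/L
VO2 = 5.041 * 5.9 * 10
VO2 = 297.4 mL/min


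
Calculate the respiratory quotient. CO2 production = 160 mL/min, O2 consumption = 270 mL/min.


RQ = VCO2 / VO2
RQ = 160 / 270
RQ = 0.5926


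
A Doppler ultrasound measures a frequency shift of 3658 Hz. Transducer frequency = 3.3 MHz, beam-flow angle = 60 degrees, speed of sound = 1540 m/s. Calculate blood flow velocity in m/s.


v = fd * c / (2 * f0 * cos(theta))
v = 3658 * 1540 / (2 * 3.3000e+06 * cos(60))
v = 1.707 m/s


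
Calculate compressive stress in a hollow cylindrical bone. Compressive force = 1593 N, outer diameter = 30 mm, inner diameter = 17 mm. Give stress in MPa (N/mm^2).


A = pi*(r_o^2 - r_i^2)
r_o = 15 mm, r_i = 8.5 mm
A = 479.878 mm^2
sigma = F/A = 1593 / 479.878
sigma = 3.32 MPa


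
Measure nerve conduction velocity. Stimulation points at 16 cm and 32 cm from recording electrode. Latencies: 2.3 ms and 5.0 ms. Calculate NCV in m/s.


Distance = (32 - 16) / 100 = 0.16 m
dt = (5.0 - 2.3) / 1000 = 0.0027 s
NCV = dist / dt = 59.26 m/s


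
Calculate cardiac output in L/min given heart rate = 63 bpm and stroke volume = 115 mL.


CO = HR * SV
CO = 63 * 115 / 1000
CO = 7.245 L/min


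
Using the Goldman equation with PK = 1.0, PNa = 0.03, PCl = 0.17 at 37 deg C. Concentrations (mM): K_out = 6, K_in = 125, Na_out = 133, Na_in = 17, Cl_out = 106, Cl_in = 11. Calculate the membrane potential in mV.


Vm = (RT/F)*ln((PK*Ko + PNa*Nao + PCl*Cli)/(PK*Ki + PNa*Nai + PCl*Clo))
Numer = 11.86, Denom = 143.53
Vm = -66.64 mV


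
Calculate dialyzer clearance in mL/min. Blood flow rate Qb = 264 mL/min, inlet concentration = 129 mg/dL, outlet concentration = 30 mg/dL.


K = Qb * (Cb_in - Cb_out) / Cb_in
K = 264 * (129 - 30) / 129
K = 202.6 mL/min


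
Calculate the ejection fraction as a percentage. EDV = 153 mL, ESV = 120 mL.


SV = EDV - ESV = 153 - 120 = 33 mL
EF = SV/EDV * 100 = 33/153 * 100
EF = 21.57%


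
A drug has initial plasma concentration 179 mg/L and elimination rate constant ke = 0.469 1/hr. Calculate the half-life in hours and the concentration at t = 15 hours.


t_half = ln(2) / ke = 0.693147 / 0.469 = 1.478 hr
C(t) = C0 * exp(-ke*t) = 179 * exp(-0.469*15)
C(15) = 0.1576 mg/L


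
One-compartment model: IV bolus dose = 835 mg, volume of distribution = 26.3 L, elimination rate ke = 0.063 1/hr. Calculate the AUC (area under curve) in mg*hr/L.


C0 = Dose/Vd = 835/26.3 = 31.749 mg/L
AUC = C0/ke = 31.749/0.063
AUC = 504 mg*hr/L


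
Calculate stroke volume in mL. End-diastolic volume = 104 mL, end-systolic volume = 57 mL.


SV = EDV - ESV
SV = 104 - 57
SV = 47 mL


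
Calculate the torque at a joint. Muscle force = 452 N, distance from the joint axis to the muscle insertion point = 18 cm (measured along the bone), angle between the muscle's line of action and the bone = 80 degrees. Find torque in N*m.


Torque = F * d * sin(theta)   (moment arm = d*sin(theta))
d = 18 cm = 0.18 m
Torque = 452 * 0.18 * sin(80)
Torque = 80.12 N*m


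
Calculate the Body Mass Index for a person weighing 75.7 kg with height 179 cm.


BMI = weight / height^2
height = 179 cm = 1.79 m
BMI = 75.7 / 1.79^2
BMI = 23.63 kg/m^2


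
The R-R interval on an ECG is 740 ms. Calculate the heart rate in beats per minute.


HR = 60 / RR_interval(s)
RR = 740 ms = 0.74 s
HR = 60 / 0.74 = 81.08 bpm


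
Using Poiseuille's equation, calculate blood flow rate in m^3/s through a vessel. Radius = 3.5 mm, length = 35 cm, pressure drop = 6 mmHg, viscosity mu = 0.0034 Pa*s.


Q = pi*r^4*dP / (8*mu*L)
r = 0.0035 m, L = 0.35 m
dP = 6 mmHg = 799.932 Pa
Q = 3.9613e-05 m^3/s


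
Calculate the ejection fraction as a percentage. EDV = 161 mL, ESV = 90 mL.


SV = EDV - ESV = 161 - 90 = 71 mL
EF = SV/EDV * 100 = 71/161 * 100
EF = 44.1%


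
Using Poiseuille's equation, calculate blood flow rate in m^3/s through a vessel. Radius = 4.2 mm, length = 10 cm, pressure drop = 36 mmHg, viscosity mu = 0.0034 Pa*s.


Q = pi*r^4*dP / (8*mu*L)
r = 0.0042 m, L = 0.1 m
dP = 36 mmHg = 4799.592 Pa
Q = 0.001725 m^3/s


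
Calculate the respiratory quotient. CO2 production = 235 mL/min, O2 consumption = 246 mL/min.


RQ = VCO2 / VO2
RQ = 235 / 246
RQ = 0.9553


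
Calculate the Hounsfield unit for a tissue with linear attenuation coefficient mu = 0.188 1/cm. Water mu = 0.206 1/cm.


HU = ((mu_tissue - mu_water) / mu_water) * 1000
HU = ((0.188 - 0.206) / 0.206) * 1000
HU = -87.38


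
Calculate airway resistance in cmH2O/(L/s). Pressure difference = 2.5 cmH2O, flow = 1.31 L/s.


R = dP / flow
R = 2.5 / 1.31
R = 1.908 cmH2O/(L/s)


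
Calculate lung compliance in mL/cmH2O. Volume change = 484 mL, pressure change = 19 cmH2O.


C = dV / dP
C = 484 / 19
C = 25.47 mL/cmH2O


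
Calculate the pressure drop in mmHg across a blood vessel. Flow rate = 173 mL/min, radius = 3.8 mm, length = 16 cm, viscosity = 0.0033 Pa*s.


dP = 8*mu*L*Q / (pi*r^4)
Q = 173 mL/min = 2.88333e-06 m^3/s
dP = 18.5923 Pa = 18.5923 / 133.322 mmHg = 0.1395 mmHg


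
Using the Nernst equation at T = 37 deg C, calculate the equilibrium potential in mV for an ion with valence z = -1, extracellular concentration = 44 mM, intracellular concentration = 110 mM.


E = (RT/(zF)) * ln(C_out/C_in)
T = 37 + 273.15 = 310.15 K
E = (8.314 * 310.15 / (-1 * 96485)) * ln(44/110)
E = 24.49 mV


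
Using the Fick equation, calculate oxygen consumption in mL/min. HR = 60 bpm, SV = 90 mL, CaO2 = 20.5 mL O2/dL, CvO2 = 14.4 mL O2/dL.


CO = HR*SV = 60*90/1000 = 5.4 L/min
a-v O2 diff = 20.5 - 14.4 = 6.1 mL/dL
VO2 = CO * (CaO2-CvO2) * 10 dL/L
VO2 = 5.4 * 6.1 * 10
VO2 = 329.4 mL/min


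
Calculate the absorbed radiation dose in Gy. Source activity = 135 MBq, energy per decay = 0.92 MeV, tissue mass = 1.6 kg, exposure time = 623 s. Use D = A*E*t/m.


A = 135 MBq = 1.3500e+08 Bq
E = 0.92 MeV = 1.47384e-13 J
D = A*E*t/m = 1.3500e+08*1.47384e-13*623/1.6
D = 0.007747 Gy


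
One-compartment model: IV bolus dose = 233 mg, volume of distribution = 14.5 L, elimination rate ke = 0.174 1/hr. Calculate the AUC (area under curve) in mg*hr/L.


C0 = Dose/Vd = 233/14.5 = 16.069 mg/L
AUC = C0/ke = 16.069/0.174
AUC = 92.35 mg*hr/L


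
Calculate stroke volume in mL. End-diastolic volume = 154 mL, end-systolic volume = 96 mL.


SV = EDV - ESV
SV = 154 - 96
SV = 58 mL


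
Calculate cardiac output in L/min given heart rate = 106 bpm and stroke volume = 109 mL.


CO = HR * SV
CO = 106 * 109 / 1000
CO = 11.55 L/min


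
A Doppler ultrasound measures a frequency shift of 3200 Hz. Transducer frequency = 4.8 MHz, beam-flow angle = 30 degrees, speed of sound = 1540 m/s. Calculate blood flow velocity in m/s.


v = fd * c / (2 * f0 * cos(theta))
v = 3200 * 1540 / (2 * 4.8000e+06 * cos(30))
v = 0.5927 m/s


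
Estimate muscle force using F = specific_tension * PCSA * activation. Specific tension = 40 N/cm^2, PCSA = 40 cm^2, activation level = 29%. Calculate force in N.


F = sigma * PCSA * activation
F = 40 * 40 * 0.29
F = 464 N


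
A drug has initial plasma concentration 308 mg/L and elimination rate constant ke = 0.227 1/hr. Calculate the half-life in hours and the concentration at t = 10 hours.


t_half = ln(2) / ke = 0.693147 / 0.227 = 3.054 hr
C(t) = C0 * exp(-ke*t) = 308 * exp(-0.227*10)
C(10) = 31.82 mg/L


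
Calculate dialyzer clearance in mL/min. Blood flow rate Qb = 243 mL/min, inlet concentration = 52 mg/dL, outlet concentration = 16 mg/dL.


K = Qb * (Cb_in - Cb_out) / Cb_in
K = 243 * (52 - 16) / 52
K = 168.2 mL/min


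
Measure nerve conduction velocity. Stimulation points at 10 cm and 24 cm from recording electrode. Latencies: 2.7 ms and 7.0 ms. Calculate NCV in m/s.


Distance = (24 - 10) / 100 = 0.14 m
dt = (7.0 - 2.7) / 1000 = 0.0043 s
NCV = dist / dt = 32.56 m/s


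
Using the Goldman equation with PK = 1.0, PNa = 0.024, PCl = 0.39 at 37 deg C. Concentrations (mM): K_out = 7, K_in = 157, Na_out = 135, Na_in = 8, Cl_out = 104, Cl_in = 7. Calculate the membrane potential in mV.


Vm = (RT/F)*ln((PK*Ko + PNa*Nao + PCl*Cli)/(PK*Ki + PNa*Nai + PCl*Clo))
Numer = 12.97, Denom = 197.752
Vm = -72.81 mV


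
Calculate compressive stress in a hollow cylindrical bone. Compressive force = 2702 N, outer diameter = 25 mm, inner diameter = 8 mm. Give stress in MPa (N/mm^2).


A = pi*(r_o^2 - r_i^2)
r_o = 12.5 mm, r_i = 4 mm
A = 440.608 mm^2
sigma = F/A = 2702 / 440.608
sigma = 6.132 MPa


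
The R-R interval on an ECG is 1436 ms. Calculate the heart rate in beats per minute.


HR = 60 / RR_interval(s)
RR = 1436 ms = 1.436 s
HR = 60 / 1.436 = 41.78 bpm


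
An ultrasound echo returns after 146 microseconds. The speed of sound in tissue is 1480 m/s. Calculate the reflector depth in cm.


depth = c * t / 2
t = 146 us = 1.4600e-04 s
depth = 1480 * 1.4600e-04 / 2
depth = 0.10804 m = 10.804 cm


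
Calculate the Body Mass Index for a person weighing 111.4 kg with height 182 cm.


BMI = weight / height^2
height = 182 cm = 1.82 m
BMI = 111.4 / 1.82^2
BMI = 33.63 kg/m^2


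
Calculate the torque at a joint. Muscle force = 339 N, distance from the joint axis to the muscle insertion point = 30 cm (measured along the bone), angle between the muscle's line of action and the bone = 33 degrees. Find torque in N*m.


Torque = F * d * sin(theta)   (moment arm = d*sin(theta))
d = 30 cm = 0.3 m
Torque = 339 * 0.3 * sin(33)
Torque = 55.39 N*m


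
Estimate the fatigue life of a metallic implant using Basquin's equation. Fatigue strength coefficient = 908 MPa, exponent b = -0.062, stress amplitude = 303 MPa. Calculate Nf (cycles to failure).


sigma_a = sigma_f' * (2Nf)^b
2Nf = (sigma_a/sigma_f')^(1/b)
2Nf = (303/908)^(1/-0.062)
2Nf = 48729715
Nf = 2.4365e+07


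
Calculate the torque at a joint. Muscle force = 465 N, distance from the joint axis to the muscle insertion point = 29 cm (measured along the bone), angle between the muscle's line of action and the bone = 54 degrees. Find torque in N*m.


Torque = F * d * sin(theta)   (moment arm = d*sin(theta))
d = 29 cm = 0.29 m
Torque = 465 * 0.29 * sin(54)
Torque = 109.1 N*m


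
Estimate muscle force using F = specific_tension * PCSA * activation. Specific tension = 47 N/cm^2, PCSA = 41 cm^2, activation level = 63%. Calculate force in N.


F = sigma * PCSA * activation
F = 47 * 41 * 0.63
F = 1214 N


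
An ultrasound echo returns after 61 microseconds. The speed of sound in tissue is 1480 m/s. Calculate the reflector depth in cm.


depth = c * t / 2
t = 61 us = 6.1000e-05 s
depth = 1480 * 6.1000e-05 / 2
depth = 0.04514 m = 4.514 cm


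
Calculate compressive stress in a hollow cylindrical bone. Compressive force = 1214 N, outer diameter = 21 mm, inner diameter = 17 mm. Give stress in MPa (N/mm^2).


A = pi*(r_o^2 - r_i^2)
r_o = 10.5 mm, r_i = 8.5 mm
A = 119.381 mm^2
sigma = F/A = 1214 / 119.381
sigma = 10.17 MPa


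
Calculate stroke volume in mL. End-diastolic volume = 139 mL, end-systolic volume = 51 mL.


SV = EDV - ESV
SV = 139 - 51
SV = 88 mL


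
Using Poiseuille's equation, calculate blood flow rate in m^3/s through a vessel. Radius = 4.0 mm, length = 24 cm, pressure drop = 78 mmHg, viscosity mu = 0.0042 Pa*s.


Q = pi*r^4*dP / (8*mu*L)
r = 0.004 m, L = 0.24 m
dP = 78 mmHg = 10399.116 Pa
Q = 0.001037 m^3/s


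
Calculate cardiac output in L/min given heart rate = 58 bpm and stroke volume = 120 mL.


CO = HR * SV
CO = 58 * 120 / 1000
CO = 6.96 L/min


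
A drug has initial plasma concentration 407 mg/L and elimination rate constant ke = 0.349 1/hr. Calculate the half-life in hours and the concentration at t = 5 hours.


t_half = ln(2) / ke = 0.693147 / 0.349 = 1.986 hr
C(t) = C0 * exp(-ke*t) = 407 * exp(-0.349*5)
C(5) = 71.08 mg/L


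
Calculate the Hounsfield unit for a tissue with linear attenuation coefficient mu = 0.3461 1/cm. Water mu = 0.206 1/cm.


HU = ((mu_tissue - mu_water) / mu_water) * 1000
HU = ((0.3461 - 0.206) / 0.206) * 1000
HU = 680.1


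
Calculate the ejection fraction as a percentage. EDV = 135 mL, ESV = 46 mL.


SV = EDV - ESV = 135 - 46 = 89 mL
EF = SV/EDV * 100 = 89/135 * 100
EF = 65.93%


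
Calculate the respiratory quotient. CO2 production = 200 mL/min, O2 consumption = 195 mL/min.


RQ = VCO2 / VO2
RQ = 200 / 195
RQ = 1.026


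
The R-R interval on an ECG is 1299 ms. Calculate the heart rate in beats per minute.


HR = 60 / RR_interval(s)
RR = 1299 ms = 1.299 s
HR = 60 / 1.299 = 46.19 bpm


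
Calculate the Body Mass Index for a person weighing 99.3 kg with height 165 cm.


BMI = weight / height^2
height = 165 cm = 1.65 m
BMI = 99.3 / 1.65^2
BMI = 36.47 kg/m^2


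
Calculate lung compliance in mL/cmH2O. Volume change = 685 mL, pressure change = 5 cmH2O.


C = dV / dP
C = 685 / 5
C = 137 mL/cmH2O


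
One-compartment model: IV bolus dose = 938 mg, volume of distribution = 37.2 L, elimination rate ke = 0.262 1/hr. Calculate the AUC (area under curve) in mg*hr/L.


C0 = Dose/Vd = 938/37.2 = 25.2151 mg/L
AUC = C0/ke = 25.2151/0.262
AUC = 96.24 mg*hr/L


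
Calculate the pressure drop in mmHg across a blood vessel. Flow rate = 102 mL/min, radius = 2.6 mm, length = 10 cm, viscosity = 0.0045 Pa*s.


dP = 8*mu*L*Q / (pi*r^4)
Q = 102 mL/min = 1.7e-06 m^3/s
dP = 42.6293 Pa = 42.6293 / 133.322 mmHg = 0.3197 mmHg


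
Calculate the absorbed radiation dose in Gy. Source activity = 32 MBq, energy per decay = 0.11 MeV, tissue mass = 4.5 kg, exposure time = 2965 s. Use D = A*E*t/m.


A = 32 MBq = 3.2000e+07 Bq
E = 0.11 MeV = 1.7622e-14 J
D = A*E*t/m = 3.2000e+07*1.7622e-14*2965/4.5
D = 3.7155e-04 Gy


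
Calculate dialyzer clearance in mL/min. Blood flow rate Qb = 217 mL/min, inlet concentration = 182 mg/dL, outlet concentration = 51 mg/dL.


K = Qb * (Cb_in - Cb_out) / Cb_in
K = 217 * (182 - 51) / 182
K = 156.2 mL/min


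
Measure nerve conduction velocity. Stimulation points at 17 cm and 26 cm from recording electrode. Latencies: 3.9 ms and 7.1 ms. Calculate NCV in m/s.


Distance = (26 - 17) / 100 = 0.09 m
dt = (7.1 - 3.9) / 1000 = 0.0032 s
NCV = dist / dt = 28.12 m/s


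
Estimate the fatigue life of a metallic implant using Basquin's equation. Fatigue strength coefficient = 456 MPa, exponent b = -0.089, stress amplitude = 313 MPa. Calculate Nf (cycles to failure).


sigma_a = sigma_f' * (2Nf)^b
2Nf = (sigma_a/sigma_f')^(1/b)
2Nf = (313/456)^(1/-0.089)
2Nf = 68.5781
Nf = 34.29


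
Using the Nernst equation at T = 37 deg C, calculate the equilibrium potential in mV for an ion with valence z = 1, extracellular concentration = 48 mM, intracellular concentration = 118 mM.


E = (RT/(zF)) * ln(C_out/C_in)
T = 37 + 273.15 = 310.15 K
E = (8.314 * 310.15 / (1 * 96485)) * ln(48/118)
E = -24.04 mV


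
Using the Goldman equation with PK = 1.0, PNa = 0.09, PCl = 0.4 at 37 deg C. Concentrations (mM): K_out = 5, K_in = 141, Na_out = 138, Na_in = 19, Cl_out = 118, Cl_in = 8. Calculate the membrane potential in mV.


Vm = (RT/F)*ln((PK*Ko + PNa*Nao + PCl*Cli)/(PK*Ki + PNa*Nai + PCl*Clo))
Numer = 20.62, Denom = 189.91
Vm = -59.34 mV


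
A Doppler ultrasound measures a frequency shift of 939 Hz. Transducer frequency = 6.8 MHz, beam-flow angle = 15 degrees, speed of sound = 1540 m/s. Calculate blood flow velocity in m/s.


v = fd * c / (2 * f0 * cos(theta))
v = 939 * 1540 / (2 * 6.8000e+06 * cos(15))
v = 0.1101 m/s


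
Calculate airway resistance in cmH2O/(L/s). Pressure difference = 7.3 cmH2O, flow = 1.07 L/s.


R = dP / flow
R = 7.3 / 1.07
R = 6.822 cmH2O/(L/s)


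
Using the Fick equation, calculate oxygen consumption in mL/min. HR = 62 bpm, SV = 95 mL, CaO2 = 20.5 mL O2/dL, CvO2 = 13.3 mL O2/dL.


CO = HR*SV = 62*95/1000 = 5.89 L/min
a-v O2 diff = 20.5 - 13.3 = 7.2 mL/dL
VO2 = CO * (CaO2-CvO2) * 10 dL/L
VO2 = 5.89 * 7.2 * 10
VO2 = 424.1 mL/min


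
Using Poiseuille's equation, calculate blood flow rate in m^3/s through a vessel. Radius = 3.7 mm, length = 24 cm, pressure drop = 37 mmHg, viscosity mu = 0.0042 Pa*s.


Q = pi*r^4*dP / (8*mu*L)
r = 0.0037 m, L = 0.24 m
dP = 37 mmHg = 4932.914 Pa
Q = 3.6017e-04 m^3/s


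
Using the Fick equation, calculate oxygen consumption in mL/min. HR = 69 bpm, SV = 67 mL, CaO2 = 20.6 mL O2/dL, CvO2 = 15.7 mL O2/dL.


CO = HR*SV = 69*67/1000 = 4.623 L/min
a-v O2 diff = 20.6 - 15.7 = 4.9 mL/dL
VO2 = CO * (CaO2-CvO2) * 10 dL/L
VO2 = 4.623 * 4.9 * 10
VO2 = 226.5 mL/min


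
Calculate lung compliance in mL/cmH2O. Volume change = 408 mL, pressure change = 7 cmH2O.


C = dV / dP
C = 408 / 7
C = 58.29 mL/cmH2O


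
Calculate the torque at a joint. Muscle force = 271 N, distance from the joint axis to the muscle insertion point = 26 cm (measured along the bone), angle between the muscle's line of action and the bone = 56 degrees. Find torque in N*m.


Torque = F * d * sin(theta)   (moment arm = d*sin(theta))
d = 26 cm = 0.26 m
Torque = 271 * 0.26 * sin(56)
Torque = 58.41 N*m


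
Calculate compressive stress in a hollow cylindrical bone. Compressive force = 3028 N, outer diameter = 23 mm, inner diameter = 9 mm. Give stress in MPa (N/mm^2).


A = pi*(r_o^2 - r_i^2)
r_o = 11.5 mm, r_i = 4.5 mm
A = 351.858 mm^2
sigma = F/A = 3028 / 351.858
sigma = 8.606 MPa


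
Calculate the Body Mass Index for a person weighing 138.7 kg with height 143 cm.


BMI = weight / height^2
height = 143 cm = 1.43 m
BMI = 138.7 / 1.43^2
BMI = 67.83 kg/m^2


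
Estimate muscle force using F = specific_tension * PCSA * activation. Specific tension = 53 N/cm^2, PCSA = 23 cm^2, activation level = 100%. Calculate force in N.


F = sigma * PCSA * activation
F = 53 * 23 * 1
F = 1219 N


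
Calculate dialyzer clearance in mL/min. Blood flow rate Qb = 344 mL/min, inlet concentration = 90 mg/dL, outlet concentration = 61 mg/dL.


K = Qb * (Cb_in - Cb_out) / Cb_in
K = 344 * (90 - 61) / 90
K = 110.8 mL/min


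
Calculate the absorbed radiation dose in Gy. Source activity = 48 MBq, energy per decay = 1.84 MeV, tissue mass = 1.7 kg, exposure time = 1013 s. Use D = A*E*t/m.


A = 48 MBq = 4.8000e+07 Bq
E = 1.84 MeV = 2.94768e-13 J
D = A*E*t/m = 4.8000e+07*2.94768e-13*1013/1.7
D = 0.008431 Gy


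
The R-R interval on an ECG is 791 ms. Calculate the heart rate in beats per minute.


HR = 60 / RR_interval(s)
RR = 791 ms = 0.791 s
HR = 60 / 0.791 = 75.85 bpm


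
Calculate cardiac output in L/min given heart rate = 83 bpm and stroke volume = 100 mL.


CO = HR * SV
CO = 83 * 100 / 1000
CO = 8.3 L/min


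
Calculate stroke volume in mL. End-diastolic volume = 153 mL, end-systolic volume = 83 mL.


SV = EDV - ESV
SV = 153 - 83
SV = 70 mL


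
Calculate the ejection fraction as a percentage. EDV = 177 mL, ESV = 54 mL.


SV = EDV - ESV = 177 - 54 = 123 mL
EF = SV/EDV * 100 = 123/177 * 100
EF = 69.49%


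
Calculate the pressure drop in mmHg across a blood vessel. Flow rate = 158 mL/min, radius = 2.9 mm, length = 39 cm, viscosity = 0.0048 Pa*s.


dP = 8*mu*L*Q / (pi*r^4)
Q = 158 mL/min = 2.63333e-06 m^3/s
dP = 177.484 Pa = 177.484 / 133.322 mmHg = 1.331 mmHg


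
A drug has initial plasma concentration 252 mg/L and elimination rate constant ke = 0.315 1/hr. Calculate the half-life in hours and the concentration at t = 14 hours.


t_half = ln(2) / ke = 0.693147 / 0.315 = 2.2 hr
C(t) = C0 * exp(-ke*t) = 252 * exp(-0.315*14)
C(14) = 3.063 mg/L


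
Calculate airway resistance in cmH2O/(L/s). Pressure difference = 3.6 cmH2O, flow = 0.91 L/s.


R = dP / flow
R = 3.6 / 0.91
R = 3.956 cmH2O/(L/s)


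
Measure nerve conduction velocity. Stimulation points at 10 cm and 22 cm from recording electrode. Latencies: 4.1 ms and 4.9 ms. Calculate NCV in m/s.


Distance = (22 - 10) / 100 = 0.12 m
dt = (4.9 - 4.1) / 1000 = 8.0000e-04 s
NCV = dist / dt = 150 m/s


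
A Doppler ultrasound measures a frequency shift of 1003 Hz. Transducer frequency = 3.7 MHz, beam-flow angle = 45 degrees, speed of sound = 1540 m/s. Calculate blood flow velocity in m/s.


v = fd * c / (2 * f0 * cos(theta))
v = 1003 * 1540 / (2 * 3.7000e+06 * cos(45))
v = 0.2952 m/s


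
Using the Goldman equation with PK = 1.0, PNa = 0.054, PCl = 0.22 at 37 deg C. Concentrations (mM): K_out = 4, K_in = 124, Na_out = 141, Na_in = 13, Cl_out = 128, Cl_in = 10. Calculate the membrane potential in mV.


Vm = (RT/F)*ln((PK*Ko + PNa*Nao + PCl*Cli)/(PK*Ki + PNa*Nai + PCl*Clo))
Numer = 13.814, Denom = 152.862
Vm = -64.24 mV


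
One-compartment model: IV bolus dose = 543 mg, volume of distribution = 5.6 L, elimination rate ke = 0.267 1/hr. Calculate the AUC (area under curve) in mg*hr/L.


C0 = Dose/Vd = 543/5.6 = 96.9643 mg/L
AUC = C0/ke = 96.9643/0.267
AUC = 363.2 mg*hr/L


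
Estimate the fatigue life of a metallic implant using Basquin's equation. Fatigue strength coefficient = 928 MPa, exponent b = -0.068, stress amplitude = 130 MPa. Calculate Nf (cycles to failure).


sigma_a = sigma_f' * (2Nf)^b
2Nf = (sigma_a/sigma_f')^(1/b)
2Nf = (130/928)^(1/-0.068)
2Nf = 3.5728039e+12
Nf = 1.7864e+12


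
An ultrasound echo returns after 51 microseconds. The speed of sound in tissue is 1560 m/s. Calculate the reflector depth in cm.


depth = c * t / 2
t = 51 us = 5.1000e-05 s
depth = 1560 * 5.1000e-05 / 2
depth = 0.03978 m = 3.978 cm


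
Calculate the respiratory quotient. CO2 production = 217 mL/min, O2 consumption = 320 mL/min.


RQ = VCO2 / VO2
RQ = 217 / 320
RQ = 0.6781


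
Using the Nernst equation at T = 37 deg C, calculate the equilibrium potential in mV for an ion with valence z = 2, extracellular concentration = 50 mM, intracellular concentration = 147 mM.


E = (RT/(zF)) * ln(C_out/C_in)
T = 37 + 273.15 = 310.15 K
E = (8.314 * 310.15 / (2 * 96485)) * ln(50/147)
E = -14.41 mV


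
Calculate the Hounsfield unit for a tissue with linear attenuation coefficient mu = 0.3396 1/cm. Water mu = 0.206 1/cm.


HU = ((mu_tissue - mu_water) / mu_water) * 1000
HU = ((0.3396 - 0.206) / 0.206) * 1000
HU = 648.5


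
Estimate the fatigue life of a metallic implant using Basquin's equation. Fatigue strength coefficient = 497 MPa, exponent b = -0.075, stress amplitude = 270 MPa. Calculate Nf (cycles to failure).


sigma_a = sigma_f' * (2Nf)^b
2Nf = (sigma_a/sigma_f')^(1/b)
2Nf = (270/497)^(1/-0.075)
2Nf = 3413.7758
Nf = 1707


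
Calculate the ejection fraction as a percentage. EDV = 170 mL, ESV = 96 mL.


SV = EDV - ESV = 170 - 96 = 74 mL
EF = SV/EDV * 100 = 74/170 * 100
EF = 43.53%


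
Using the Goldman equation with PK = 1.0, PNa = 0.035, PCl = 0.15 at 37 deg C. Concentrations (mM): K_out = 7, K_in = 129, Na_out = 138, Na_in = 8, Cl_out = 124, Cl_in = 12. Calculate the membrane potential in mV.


Vm = (RT/F)*ln((PK*Ko + PNa*Nao + PCl*Cli)/(PK*Ki + PNa*Nai + PCl*Clo))
Numer = 13.63, Denom = 147.88
Vm = -63.72 mV


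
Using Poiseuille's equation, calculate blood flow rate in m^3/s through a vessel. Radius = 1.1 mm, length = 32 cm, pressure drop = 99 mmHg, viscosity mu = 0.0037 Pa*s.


Q = pi*r^4*dP / (8*mu*L)
r = 0.0011 m, L = 0.32 m
dP = 99 mmHg = 13198.878 Pa
Q = 6.4094e-06 m^3/s


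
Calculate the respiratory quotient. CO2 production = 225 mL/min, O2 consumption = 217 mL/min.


RQ = VCO2 / VO2
RQ = 225 / 217
RQ = 1.037


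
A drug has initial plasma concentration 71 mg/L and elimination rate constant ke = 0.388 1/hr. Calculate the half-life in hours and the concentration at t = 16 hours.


t_half = ln(2) / ke = 0.693147 / 0.388 = 1.786 hr
C(t) = C0 * exp(-ke*t) = 71 * exp(-0.388*16)
C(16) = 0.1429 mg/L


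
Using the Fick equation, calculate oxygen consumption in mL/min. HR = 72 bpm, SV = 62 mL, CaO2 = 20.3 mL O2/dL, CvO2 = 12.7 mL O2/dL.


CO = HR*SV = 72*62/1000 = 4.464 L/min
a-v O2 diff = 20.3 - 12.7 = 7.6 mL/dL
VO2 = CO * (CaO2-CvO2) * 10 dL/L
VO2 = 4.464 * 7.6 * 10
VO2 = 339.3 mL/min


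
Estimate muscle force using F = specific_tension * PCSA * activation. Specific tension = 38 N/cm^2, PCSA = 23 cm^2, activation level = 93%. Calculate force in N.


F = sigma * PCSA * activation
F = 38 * 23 * 0.93
F = 812.8 N


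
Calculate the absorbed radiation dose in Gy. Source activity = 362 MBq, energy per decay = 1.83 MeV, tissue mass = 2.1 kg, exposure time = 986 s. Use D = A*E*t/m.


A = 362 MBq = 3.6200e+08 Bq
E = 1.83 MeV = 2.93166e-13 J
D = A*E*t/m = 3.6200e+08*2.93166e-13*986/2.1
D = 0.04983 Gy


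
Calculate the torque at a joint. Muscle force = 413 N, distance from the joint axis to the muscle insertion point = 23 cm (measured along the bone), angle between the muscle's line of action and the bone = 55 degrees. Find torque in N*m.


Torque = F * d * sin(theta)   (moment arm = d*sin(theta))
d = 23 cm = 0.23 m
Torque = 413 * 0.23 * sin(55)
Torque = 77.81 N*m


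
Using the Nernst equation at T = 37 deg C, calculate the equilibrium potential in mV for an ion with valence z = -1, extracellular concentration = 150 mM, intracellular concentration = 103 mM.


E = (RT/(zF)) * ln(C_out/C_in)
T = 37 + 273.15 = 310.15 K
E = (8.314 * 310.15 / (-1 * 96485)) * ln(150/103)
E = -10.05 mV


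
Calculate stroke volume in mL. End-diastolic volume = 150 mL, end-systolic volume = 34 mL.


SV = EDV - ESV
SV = 150 - 34
SV = 116 mL


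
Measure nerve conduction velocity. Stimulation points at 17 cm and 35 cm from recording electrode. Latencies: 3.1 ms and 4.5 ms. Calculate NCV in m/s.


Distance = (35 - 17) / 100 = 0.18 m
dt = (4.5 - 3.1) / 1000 = 0.0014 s
NCV = dist / dt = 128.6 m/s


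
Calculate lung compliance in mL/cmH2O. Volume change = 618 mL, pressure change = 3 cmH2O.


C = dV / dP
C = 618 / 3
C = 206 mL/cmH2O


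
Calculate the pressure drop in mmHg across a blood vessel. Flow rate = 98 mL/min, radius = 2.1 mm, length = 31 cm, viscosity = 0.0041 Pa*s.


dP = 8*mu*L*Q / (pi*r^4)
Q = 98 mL/min = 1.63333e-06 m^3/s
dP = 271.821 Pa = 271.821 / 133.322 mmHg = 2.039 mmHg


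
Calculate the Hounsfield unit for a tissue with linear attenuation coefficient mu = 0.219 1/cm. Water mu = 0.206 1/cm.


HU = ((mu_tissue - mu_water) / mu_water) * 1000
HU = ((0.219 - 0.206) / 0.206) * 1000
HU = 63.11


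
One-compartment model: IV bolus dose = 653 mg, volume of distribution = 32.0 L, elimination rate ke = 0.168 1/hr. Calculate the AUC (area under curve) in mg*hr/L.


C0 = Dose/Vd = 653/32.0 = 20.4062 mg/L
AUC = C0/ke = 20.4062/0.168
AUC = 121.5 mg*hr/L


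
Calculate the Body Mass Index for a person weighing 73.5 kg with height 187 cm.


BMI = weight / height^2
height = 187 cm = 1.87 m
BMI = 73.5 / 1.87^2
BMI = 21.02 kg/m^2


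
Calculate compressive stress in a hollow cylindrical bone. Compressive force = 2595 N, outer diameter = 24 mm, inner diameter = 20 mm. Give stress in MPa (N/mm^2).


A = pi*(r_o^2 - r_i^2)
r_o = 12 mm, r_i = 10 mm
A = 138.23 mm^2
sigma = F/A = 2595 / 138.23
sigma = 18.77 MPa


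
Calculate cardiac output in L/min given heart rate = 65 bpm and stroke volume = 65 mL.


CO = HR * SV
CO = 65 * 65 / 1000
CO = 4.225 L/min


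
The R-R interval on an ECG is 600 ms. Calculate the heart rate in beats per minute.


HR = 60 / RR_interval(s)
RR = 600 ms = 0.6 s
HR = 60 / 0.6 = 100 bpm


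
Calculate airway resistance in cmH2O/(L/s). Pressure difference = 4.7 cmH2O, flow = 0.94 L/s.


R = dP / flow
R = 4.7 / 0.94
R = 5 cmH2O/(L/s)


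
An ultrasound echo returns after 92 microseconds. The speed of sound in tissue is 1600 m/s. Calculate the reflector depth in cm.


depth = c * t / 2
t = 92 us = 9.2000e-05 s
depth = 1600 * 9.2000e-05 / 2
depth = 0.0736 m = 7.36 cm


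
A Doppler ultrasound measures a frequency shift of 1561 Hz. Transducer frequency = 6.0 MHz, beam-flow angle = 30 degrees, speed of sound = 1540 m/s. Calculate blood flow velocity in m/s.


v = fd * c / (2 * f0 * cos(theta))
v = 1561 * 1540 / (2 * 6.0000e+06 * cos(30))
v = 0.2313 m/s


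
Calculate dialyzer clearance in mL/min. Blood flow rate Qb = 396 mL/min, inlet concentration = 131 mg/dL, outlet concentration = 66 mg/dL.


K = Qb * (Cb_in - Cb_out) / Cb_in
K = 396 * (131 - 66) / 131
K = 196.5 mL/min


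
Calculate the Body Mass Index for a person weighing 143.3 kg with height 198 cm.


BMI = weight / height^2
height = 198 cm = 1.98 m
BMI = 143.3 / 1.98^2
BMI = 36.55 kg/m^2


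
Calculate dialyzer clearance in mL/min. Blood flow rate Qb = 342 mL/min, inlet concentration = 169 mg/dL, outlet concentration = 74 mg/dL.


K = Qb * (Cb_in - Cb_out) / Cb_in
K = 342 * (169 - 74) / 169
K = 192.2 mL/min


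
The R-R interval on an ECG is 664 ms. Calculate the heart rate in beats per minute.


HR = 60 / RR_interval(s)
RR = 664 ms = 0.664 s
HR = 60 / 0.664 = 90.36 bpm


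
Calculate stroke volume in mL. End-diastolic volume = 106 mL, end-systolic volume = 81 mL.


SV = EDV - ESV
SV = 106 - 81
SV = 25 mL


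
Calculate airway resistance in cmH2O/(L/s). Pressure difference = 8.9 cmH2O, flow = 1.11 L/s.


R = dP / flow
R = 8.9 / 1.11
R = 8.018 cmH2O/(L/s)


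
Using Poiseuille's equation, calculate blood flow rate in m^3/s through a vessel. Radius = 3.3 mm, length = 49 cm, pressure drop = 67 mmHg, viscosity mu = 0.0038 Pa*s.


Q = pi*r^4*dP / (8*mu*L)
r = 0.0033 m, L = 0.49 m
dP = 67 mmHg = 8932.574 Pa
Q = 2.2342e-04 m^3/s


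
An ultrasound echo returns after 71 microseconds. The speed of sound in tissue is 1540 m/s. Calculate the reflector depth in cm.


depth = c * t / 2
t = 71 us = 7.1000e-05 s
depth = 1540 * 7.1000e-05 / 2
depth = 0.05467 m = 5.467 cm


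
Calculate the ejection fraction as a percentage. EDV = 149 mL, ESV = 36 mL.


SV = EDV - ESV = 149 - 36 = 113 mL
EF = SV/EDV * 100 = 113/149 * 100
EF = 75.84%


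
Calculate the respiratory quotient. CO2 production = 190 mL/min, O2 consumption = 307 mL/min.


RQ = VCO2 / VO2
RQ = 190 / 307
RQ = 0.6189


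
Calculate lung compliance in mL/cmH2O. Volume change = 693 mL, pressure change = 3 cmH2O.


C = dV / dP
C = 693 / 3
C = 231 mL/cmH2O


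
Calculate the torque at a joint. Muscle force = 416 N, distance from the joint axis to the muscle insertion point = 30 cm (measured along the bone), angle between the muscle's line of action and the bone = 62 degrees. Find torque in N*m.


Torque = F * d * sin(theta)   (moment arm = d*sin(theta))
d = 30 cm = 0.3 m
Torque = 416 * 0.3 * sin(62)
Torque = 110.2 N*m


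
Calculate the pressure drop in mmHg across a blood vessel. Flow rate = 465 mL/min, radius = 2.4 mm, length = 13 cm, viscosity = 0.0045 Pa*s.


dP = 8*mu*L*Q / (pi*r^4)
Q = 465 mL/min = 7.75e-06 m^3/s
dP = 347.979 Pa = 347.979 / 133.322 mmHg = 2.61 mmHg


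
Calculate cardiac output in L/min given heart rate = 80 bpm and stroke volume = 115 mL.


CO = HR * SV
CO = 80 * 115 / 1000
CO = 9.2 L/min


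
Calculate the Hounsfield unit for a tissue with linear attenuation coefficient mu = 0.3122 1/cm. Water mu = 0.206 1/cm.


HU = ((mu_tissue - mu_water) / mu_water) * 1000
HU = ((0.3122 - 0.206) / 0.206) * 1000
HU = 515.5


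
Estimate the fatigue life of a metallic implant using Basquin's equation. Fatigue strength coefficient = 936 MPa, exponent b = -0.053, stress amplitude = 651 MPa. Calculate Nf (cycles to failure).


sigma_a = sigma_f' * (2Nf)^b
2Nf = (sigma_a/sigma_f')^(1/b)
2Nf = (651/936)^(1/-0.053)
2Nf = 944.87579
Nf = 472.4


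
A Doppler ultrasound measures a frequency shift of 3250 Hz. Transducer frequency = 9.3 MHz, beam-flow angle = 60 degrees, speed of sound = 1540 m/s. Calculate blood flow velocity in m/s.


v = fd * c / (2 * f0 * cos(theta))
v = 3250 * 1540 / (2 * 9.3000e+06 * cos(60))
v = 0.5382 m/s


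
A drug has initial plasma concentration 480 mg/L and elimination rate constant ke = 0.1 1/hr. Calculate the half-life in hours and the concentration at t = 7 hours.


t_half = ln(2) / ke = 0.693147 / 0.1 = 6.931 hr
C(t) = C0 * exp(-ke*t) = 480 * exp(-0.1*7)
C(7) = 238.4 mg/L


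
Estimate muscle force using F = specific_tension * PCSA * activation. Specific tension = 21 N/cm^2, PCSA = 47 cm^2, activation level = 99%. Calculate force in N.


F = sigma * PCSA * activation
F = 21 * 47 * 0.99
F = 977.1 N


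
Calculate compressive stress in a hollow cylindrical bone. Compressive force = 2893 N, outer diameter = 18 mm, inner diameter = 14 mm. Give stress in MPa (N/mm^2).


A = pi*(r_o^2 - r_i^2)
r_o = 9 mm, r_i = 7 mm
A = 100.531 mm^2
sigma = F/A = 2893 / 100.531
sigma = 28.78 MPa


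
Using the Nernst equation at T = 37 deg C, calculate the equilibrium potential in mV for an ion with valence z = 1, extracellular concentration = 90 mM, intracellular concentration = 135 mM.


E = (RT/(zF)) * ln(C_out/C_in)
T = 37 + 273.15 = 310.15 K
E = (8.314 * 310.15 / (1 * 96485)) * ln(90/135)
E = -10.84 mV


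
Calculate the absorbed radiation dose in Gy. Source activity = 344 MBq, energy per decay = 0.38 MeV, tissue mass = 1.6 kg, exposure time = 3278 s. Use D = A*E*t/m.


A = 344 MBq = 3.4400e+08 Bq
E = 0.38 MeV = 6.0876e-14 J
D = A*E*t/m = 3.4400e+08*6.0876e-14*3278/1.6
D = 0.0429 Gy


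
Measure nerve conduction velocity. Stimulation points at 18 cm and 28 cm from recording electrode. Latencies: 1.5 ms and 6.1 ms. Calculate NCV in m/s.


Distance = (28 - 18) / 100 = 0.1 m
dt = (6.1 - 1.5) / 1000 = 0.0046 s
NCV = dist / dt = 21.74 m/s


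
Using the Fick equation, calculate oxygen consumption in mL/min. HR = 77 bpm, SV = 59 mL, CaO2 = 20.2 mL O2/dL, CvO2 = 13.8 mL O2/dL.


CO = HR*SV = 77*59/1000 = 4.543 L/min
a-v O2 diff = 20.2 - 13.8 = 6.4 mL/dL
VO2 = CO * (CaO2-CvO2) * 10 dL/L
VO2 = 4.543 * 6.4 * 10
VO2 = 290.8 mL/min


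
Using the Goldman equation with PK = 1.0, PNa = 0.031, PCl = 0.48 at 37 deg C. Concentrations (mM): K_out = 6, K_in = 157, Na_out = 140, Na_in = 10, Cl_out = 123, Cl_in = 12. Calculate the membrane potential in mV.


Vm = (RT/F)*ln((PK*Ko + PNa*Nao + PCl*Cli)/(PK*Ki + PNa*Nai + PCl*Clo))
Numer = 16.1, Denom = 216.35
Vm = -69.43 mV


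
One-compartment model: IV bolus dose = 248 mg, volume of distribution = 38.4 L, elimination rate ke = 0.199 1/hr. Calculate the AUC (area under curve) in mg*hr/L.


C0 = Dose/Vd = 248/38.4 = 6.45833 mg/L
AUC = C0/ke = 6.45833/0.199
AUC = 32.45 mg*hr/L


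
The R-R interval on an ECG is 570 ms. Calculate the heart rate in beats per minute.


HR = 60 / RR_interval(s)
RR = 570 ms = 0.57 s
HR = 60 / 0.57 = 105.3 bpm


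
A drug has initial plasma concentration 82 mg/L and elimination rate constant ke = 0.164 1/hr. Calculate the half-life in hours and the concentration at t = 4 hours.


t_half = ln(2) / ke = 0.693147 / 0.164 = 4.227 hr
C(t) = C0 * exp(-ke*t) = 82 * exp(-0.164*4)
C(4) = 42.55 mg/L


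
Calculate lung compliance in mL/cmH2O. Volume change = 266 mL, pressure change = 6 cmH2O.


C = dV / dP
C = 266 / 6
C = 44.33 mL/cmH2O


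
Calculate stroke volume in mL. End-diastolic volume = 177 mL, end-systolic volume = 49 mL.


SV = EDV - ESV
SV = 177 - 49
SV = 128 mL


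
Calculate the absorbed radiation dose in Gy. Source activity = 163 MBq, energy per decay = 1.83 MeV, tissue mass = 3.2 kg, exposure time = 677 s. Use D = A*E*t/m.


A = 163 MBq = 1.6300e+08 Bq
E = 1.83 MeV = 2.93166e-13 J
D = A*E*t/m = 1.6300e+08*2.93166e-13*677/3.2
D = 0.01011 Gy


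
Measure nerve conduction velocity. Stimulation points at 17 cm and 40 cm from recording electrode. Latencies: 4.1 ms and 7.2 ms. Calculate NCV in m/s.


Distance = (40 - 17) / 100 = 0.23 m
dt = (7.2 - 4.1) / 1000 = 0.0031 s
NCV = dist / dt = 74.19 m/s


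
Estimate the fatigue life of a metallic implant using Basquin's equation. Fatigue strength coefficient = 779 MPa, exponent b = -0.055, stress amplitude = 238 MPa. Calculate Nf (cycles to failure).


sigma_a = sigma_f' * (2Nf)^b
2Nf = (sigma_a/sigma_f')^(1/b)
2Nf = (238/779)^(1/-0.055)
2Nf = 2.3063127e+09
Nf = 1.1532e+09


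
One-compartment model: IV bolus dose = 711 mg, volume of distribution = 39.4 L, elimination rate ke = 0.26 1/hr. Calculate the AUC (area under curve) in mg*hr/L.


C0 = Dose/Vd = 711/39.4 = 18.0457 mg/L
AUC = C0/ke = 18.0457/0.26
AUC = 69.41 mg*hr/L


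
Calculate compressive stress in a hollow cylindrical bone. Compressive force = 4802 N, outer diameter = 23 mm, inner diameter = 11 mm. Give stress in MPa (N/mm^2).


A = pi*(r_o^2 - r_i^2)
r_o = 11.5 mm, r_i = 5.5 mm
A = 320.442 mm^2
sigma = F/A = 4802 / 320.442
sigma = 14.99 MPa


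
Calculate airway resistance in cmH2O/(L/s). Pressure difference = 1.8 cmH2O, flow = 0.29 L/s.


R = dP / flow
R = 1.8 / 0.29
R = 6.207 cmH2O/(L/s)


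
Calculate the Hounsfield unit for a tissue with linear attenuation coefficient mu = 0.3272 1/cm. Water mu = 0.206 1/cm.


HU = ((mu_tissue - mu_water) / mu_water) * 1000
HU = ((0.3272 - 0.206) / 0.206) * 1000
HU = 588.3


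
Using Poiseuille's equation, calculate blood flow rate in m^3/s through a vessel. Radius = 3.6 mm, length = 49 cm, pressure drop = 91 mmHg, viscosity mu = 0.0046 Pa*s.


Q = pi*r^4*dP / (8*mu*L)
r = 0.0036 m, L = 0.49 m
dP = 91 mmHg = 12132.302 Pa
Q = 3.5503e-04 m^3/s


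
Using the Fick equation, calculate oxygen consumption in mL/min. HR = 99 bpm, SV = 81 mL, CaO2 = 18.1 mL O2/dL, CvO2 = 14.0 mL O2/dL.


CO = HR*SV = 99*81/1000 = 8.019 L/min
a-v O2 diff = 18.1 - 14.0 = 4.1 mL/dL
VO2 = CO * (CaO2-CvO2) * 10 dL/L
VO2 = 8.019 * 4.1 * 10
VO2 = 328.8 mL/min
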